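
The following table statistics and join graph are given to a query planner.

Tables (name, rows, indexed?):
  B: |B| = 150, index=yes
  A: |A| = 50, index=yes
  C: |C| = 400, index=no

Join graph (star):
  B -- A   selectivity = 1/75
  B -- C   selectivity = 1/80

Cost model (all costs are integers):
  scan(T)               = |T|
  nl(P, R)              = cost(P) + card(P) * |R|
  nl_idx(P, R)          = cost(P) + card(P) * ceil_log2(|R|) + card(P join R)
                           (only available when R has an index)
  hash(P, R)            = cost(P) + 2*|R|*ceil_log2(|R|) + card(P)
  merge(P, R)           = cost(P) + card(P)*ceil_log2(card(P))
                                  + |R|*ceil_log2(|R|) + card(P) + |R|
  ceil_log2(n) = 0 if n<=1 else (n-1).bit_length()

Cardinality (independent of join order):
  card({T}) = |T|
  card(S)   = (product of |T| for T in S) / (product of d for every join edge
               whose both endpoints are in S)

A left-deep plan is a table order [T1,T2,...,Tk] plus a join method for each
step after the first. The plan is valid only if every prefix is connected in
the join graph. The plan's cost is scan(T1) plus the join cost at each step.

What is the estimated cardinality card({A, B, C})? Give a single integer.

500

Tables in S: A(50), B(150), C(400)
Edges inside S: B-A(d=75), B-C(d=80)
numerator = 50 * 150 * 400 = 3000000
denominator = 75 * 80 = 6000
card(S) = 3000000 / 6000 = 500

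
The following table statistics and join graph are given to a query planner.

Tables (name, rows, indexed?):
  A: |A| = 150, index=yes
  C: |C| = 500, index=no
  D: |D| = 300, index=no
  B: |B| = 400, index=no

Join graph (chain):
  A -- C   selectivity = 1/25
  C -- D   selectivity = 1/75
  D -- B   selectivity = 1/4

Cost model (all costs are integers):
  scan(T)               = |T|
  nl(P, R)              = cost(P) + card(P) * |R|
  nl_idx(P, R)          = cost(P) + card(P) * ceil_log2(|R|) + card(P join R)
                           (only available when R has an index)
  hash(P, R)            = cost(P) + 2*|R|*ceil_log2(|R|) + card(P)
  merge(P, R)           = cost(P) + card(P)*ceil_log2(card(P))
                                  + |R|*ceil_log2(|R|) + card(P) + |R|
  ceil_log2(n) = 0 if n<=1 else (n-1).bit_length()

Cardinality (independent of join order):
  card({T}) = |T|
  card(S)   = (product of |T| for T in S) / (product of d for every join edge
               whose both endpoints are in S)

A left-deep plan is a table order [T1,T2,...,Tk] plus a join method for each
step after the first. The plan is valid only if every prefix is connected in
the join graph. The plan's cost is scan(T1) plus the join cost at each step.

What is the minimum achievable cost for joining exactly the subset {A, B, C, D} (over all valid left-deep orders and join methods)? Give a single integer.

30000

Selinger DP over subsets of {A,B,C,D}:
  {A}: scan cost=150, card=150
  {C}: scan cost=500, card=500
  {D}: scan cost=300, card=300
  {B}: scan cost=400, card=400
  {AC}: card=3000; try (A,hash)→3400, (C,merge)→6500, (A,merge)→6850, (A,nl_idx)→7500, (C,hash)→9300, (C,nl)→75150 …(+1); best=3400 via (A,hash)
  {CD}: card=2000; try (D,hash)→6400, (C,merge)→8300, (D,merge)→8500, (C,hash)→9600, (C,nl)→150300, (D,nl)→150500; best=6400 via (D,hash)
  {BD}: card=30000; try (D,hash)→6200, (B,merge)→7300, (D,merge)→7400, (B,hash)→7800, (B,nl)→120300, (D,nl)→120400; best=6200 via (D,hash)
  {ACD}: card=12000; try (A,hash)→10800, (D,hash)→11800, (A,merge)→31750, (A,nl_idx)→34400, (D,merge)→45400, (A,nl)→306400 …(+1); best=10800 via (A,hash)
  {BCD}: card=200000; try (B,hash)→15600, (B,merge)→34400, (C,hash)→45200, (C,merge)→491200, (B,nl)→806400, (C,nl)→15006200; best=15600 via (B,hash)
  {ABCD}: card=1200000; try (B,hash)→30000, (B,merge)→194800, (A,hash)→218000, (A,nl_idx)→2815600, (A,merge)→3816950, (B,nl)→4810800 …(+1); best=30000 via (B,hash)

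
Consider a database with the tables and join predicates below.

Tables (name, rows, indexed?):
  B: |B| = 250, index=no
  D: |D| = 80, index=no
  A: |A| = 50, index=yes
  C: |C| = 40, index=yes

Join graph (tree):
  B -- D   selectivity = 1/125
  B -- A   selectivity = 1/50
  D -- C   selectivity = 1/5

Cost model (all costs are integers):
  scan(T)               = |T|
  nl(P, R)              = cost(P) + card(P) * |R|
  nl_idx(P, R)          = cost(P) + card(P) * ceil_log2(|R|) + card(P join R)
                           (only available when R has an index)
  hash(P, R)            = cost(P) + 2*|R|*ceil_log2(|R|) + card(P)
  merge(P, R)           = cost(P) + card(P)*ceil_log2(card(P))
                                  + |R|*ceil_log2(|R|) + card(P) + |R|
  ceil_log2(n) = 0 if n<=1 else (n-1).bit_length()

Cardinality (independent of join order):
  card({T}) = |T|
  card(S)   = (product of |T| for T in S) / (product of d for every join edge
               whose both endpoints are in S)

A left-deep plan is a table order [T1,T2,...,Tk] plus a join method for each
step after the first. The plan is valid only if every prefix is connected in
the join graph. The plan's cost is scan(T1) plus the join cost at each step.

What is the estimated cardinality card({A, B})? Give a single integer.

250

Tables in S: A(50), B(250)
Edges inside S: B-A(d=50)
numerator = 50 * 250 = 12500
denominator = 50 = 50
card(S) = 12500 / 50 = 250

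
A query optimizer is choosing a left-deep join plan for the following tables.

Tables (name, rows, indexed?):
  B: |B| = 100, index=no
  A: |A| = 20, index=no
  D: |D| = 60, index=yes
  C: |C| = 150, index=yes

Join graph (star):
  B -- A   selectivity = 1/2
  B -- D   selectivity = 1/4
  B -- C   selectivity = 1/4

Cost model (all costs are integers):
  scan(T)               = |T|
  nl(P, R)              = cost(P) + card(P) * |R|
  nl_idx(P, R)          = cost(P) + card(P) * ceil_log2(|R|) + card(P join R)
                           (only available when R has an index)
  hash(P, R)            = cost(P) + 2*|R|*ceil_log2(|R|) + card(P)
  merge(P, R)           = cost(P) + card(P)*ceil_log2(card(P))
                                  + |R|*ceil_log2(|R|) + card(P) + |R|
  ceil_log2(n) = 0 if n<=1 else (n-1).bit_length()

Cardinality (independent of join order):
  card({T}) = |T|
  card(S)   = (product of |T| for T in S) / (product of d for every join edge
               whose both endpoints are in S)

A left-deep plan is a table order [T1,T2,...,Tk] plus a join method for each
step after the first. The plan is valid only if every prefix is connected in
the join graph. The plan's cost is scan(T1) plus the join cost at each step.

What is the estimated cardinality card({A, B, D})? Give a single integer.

Tables in S: A(20), B(100), D(60)
Edges inside S: B-A(d=2), B-D(d=4)
numerator = 20 * 100 * 60 = 120000
denominator = 2 * 4 = 8
card(S) = 120000 / 8 = 15000

15000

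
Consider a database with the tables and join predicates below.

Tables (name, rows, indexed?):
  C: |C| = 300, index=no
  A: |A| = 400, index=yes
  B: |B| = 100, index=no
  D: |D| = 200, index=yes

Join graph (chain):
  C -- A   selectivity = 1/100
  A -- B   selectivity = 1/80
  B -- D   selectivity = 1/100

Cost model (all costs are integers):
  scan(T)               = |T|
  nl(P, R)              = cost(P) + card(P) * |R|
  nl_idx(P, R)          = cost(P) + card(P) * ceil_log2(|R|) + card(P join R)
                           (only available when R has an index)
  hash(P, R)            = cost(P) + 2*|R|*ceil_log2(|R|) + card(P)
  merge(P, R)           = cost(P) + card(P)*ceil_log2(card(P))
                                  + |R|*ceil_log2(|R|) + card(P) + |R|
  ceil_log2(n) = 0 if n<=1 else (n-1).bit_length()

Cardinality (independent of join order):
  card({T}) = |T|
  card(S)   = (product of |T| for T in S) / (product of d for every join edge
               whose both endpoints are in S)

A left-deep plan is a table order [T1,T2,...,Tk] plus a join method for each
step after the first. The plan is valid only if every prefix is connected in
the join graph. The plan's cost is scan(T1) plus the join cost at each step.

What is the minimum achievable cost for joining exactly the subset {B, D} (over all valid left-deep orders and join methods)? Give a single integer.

Selinger DP over subsets of {B,D}:
  {B}: scan cost=100, card=100
  {D}: scan cost=200, card=200
  {BD}: card=200; try (D,nl_idx)→1100, (B,hash)→1800, (D,merge)→2700, (B,merge)→2800, (D,hash)→3400, (D,nl)→20100 …(+1); best=1100 via (D,nl_idx)

1100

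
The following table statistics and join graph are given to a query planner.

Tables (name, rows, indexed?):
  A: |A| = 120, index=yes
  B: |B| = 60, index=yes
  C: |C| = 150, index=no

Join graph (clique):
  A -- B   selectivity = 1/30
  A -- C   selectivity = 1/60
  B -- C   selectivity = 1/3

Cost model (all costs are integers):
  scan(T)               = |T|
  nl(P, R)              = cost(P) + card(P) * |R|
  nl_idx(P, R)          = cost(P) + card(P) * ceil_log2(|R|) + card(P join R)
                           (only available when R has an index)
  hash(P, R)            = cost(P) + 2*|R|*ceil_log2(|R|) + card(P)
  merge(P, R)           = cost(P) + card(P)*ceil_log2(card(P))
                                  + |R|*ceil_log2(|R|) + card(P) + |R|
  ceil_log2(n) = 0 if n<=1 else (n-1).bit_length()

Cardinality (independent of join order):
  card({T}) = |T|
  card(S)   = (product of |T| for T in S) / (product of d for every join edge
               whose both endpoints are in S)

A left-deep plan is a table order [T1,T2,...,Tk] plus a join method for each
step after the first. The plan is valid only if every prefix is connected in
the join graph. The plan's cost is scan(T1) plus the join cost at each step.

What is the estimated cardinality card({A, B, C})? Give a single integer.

200

Tables in S: A(120), B(60), C(150)
Edges inside S: A-B(d=30), A-C(d=60), B-C(d=3)
numerator = 120 * 60 * 150 = 1080000
denominator = 30 * 60 * 3 = 5400
card(S) = 1080000 / 5400 = 200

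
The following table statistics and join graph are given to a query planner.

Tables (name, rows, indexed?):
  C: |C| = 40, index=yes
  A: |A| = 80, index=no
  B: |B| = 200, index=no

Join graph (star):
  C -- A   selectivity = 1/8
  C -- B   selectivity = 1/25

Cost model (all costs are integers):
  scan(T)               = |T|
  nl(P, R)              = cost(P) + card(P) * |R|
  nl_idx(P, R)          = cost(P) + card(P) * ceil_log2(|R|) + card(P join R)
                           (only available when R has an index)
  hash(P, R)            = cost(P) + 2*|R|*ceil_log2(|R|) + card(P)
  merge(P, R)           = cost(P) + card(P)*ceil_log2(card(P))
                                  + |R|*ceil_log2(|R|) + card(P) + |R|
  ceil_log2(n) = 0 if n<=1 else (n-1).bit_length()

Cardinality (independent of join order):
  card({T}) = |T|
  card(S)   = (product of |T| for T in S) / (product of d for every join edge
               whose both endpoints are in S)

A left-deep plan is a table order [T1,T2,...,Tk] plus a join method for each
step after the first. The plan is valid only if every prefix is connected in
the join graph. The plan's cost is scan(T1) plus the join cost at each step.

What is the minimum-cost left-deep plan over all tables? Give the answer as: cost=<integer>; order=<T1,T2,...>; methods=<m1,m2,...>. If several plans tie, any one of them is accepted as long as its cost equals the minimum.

Selinger DP (subsets sized 1..n):
  {C}: scan cost=40, card=40
  {A}: scan cost=80, card=80
  {B}: scan cost=200, card=200
  {AC}: card=400; try (C,hash)→640, (C,nl_idx)→960, (A,merge)→960, (C,merge)→1000, (A,hash)→1200, (A,nl)→3240 …(+1); best=640 via (C,hash)
  {BC}: card=320; try (C,hash)→880, (C,nl_idx)→1720, (B,merge)→2120, (C,merge)→2280, (B,hash)→3280, (B,nl)→8040 …(+1); best=880 via (C,hash)
  {ABC}: card=3200; try (A,hash)→2320, (B,hash)→4240, (A,merge)→4720, (B,merge)→6440, (A,nl)→26480, (B,nl)→80640; best=2320 via (A,hash)

cost=2320; order=B,C,A; methods=hash,hash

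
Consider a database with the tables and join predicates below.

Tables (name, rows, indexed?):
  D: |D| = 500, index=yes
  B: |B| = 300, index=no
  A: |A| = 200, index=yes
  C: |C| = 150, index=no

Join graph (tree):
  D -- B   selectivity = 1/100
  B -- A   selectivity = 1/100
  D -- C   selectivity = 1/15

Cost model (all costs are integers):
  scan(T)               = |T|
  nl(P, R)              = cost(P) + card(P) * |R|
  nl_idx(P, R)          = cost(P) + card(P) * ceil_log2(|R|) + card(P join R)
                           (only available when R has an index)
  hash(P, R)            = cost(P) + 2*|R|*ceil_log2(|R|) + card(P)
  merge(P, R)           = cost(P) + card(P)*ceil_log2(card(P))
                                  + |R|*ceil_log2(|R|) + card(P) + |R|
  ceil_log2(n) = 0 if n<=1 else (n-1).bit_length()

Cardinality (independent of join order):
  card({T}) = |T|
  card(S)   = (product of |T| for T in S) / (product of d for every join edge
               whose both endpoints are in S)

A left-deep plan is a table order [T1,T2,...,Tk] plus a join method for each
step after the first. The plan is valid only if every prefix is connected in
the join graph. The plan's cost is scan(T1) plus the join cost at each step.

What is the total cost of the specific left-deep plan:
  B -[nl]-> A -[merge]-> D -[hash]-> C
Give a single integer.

77300

step 1: scan B: cost=300, card=300
step 2: join A via nl
    card(P join A) = 300*200/(100) = 600
    cost = 300 + 300*200 = 60300
step 3: join D via merge
    card(P join D) = 600*500/(100) = 3000
    cost = 60300 + 600*10 + 500*9 + 600 + 500 = 71900
step 4: join C via hash
    card(P join C) = 3000*150/(15) = 30000
    cost = 71900 + 2*150*8 + 3000 = 77300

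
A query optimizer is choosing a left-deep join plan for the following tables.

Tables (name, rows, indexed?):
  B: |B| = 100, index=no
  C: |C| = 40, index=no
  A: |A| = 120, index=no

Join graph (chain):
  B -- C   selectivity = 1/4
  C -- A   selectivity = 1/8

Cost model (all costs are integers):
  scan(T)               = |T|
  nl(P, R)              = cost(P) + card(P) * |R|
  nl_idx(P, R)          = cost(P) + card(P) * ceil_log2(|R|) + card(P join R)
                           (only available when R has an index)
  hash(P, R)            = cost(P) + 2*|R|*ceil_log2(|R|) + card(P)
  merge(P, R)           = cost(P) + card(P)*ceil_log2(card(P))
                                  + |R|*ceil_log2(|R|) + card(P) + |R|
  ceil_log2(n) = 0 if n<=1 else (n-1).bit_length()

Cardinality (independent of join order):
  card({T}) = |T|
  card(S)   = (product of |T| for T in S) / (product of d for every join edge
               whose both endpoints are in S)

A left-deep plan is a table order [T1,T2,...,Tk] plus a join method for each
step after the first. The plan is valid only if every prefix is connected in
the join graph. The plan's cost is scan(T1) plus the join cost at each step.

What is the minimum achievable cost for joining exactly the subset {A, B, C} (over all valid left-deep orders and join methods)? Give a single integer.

Selinger DP over subsets of {A,B,C}:
  {B}: scan cost=100, card=100
  {C}: scan cost=40, card=40
  {A}: scan cost=120, card=120
  {BC}: card=1000; try (C,hash)→680, (B,merge)→1120, (C,merge)→1180, (B,hash)→1480, (B,nl)→4040, (C,nl)→4100; best=680 via (C,hash)
  {AC}: card=600; try (C,hash)→720, (A,merge)→1280, (C,merge)→1360, (A,hash)→1760, (A,nl)→4840, (C,nl)→4920; best=720 via (C,hash)
  {ABC}: card=15000; try (B,hash)→2720, (A,hash)→3360, (B,merge)→8120, (A,merge)→12640, (B,nl)→60720, (A,nl)→120680; best=2720 via (B,hash)

2720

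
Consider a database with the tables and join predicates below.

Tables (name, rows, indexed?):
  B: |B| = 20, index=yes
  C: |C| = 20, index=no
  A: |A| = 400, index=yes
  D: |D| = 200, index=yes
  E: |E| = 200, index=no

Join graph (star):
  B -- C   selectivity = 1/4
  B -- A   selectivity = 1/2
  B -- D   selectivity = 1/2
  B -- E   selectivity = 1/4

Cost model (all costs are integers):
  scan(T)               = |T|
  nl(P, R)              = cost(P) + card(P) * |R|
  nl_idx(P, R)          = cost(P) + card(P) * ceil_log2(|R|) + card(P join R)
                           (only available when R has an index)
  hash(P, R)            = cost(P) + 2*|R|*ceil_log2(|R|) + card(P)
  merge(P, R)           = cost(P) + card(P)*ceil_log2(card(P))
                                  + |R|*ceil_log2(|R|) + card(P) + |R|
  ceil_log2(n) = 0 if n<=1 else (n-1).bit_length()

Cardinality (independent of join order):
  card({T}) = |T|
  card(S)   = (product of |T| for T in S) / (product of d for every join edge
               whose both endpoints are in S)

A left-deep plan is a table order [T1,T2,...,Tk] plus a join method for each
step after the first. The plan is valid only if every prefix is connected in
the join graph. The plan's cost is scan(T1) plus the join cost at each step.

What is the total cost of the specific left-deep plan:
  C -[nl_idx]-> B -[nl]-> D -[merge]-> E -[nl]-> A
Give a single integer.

200172020

step 1: scan C: cost=20, card=20
step 2: join B via nl_idx
    card(P join B) = 20*20/(4) = 100
    cost = 20 + 20*5 + 100 = 220
step 3: join D via nl
    card(P join D) = 100*200/(2) = 10000
    cost = 220 + 100*200 = 20220
step 4: join E via merge
    card(P join E) = 10000*200/(4) = 500000
    cost = 20220 + 10000*14 + 200*8 + 10000 + 200 = 172020
step 5: join A via nl
    card(P join A) = 500000*400/(2) = 100000000
    cost = 172020 + 500000*400 = 200172020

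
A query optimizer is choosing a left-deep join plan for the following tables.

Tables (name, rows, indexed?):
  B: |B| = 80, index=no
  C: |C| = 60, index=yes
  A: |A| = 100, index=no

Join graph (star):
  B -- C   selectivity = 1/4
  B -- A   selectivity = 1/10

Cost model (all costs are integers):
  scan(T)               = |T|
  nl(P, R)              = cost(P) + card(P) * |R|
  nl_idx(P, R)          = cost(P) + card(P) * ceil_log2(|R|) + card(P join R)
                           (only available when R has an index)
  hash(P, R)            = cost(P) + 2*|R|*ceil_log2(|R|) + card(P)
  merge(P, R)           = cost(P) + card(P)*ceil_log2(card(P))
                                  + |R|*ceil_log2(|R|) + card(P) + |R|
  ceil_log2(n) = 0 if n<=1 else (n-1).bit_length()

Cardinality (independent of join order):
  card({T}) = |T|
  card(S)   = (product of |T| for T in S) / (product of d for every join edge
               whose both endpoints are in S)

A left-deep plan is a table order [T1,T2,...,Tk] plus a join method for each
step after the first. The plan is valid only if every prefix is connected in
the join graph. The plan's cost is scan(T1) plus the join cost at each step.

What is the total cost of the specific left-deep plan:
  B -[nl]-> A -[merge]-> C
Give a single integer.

17300

step 1: scan B: cost=80, card=80
step 2: join A via nl
    card(P join A) = 80*100/(10) = 800
    cost = 80 + 80*100 = 8080
step 3: join C via merge
    card(P join C) = 800*60/(4) = 12000
    cost = 8080 + 800*10 + 60*6 + 800 + 60 = 17300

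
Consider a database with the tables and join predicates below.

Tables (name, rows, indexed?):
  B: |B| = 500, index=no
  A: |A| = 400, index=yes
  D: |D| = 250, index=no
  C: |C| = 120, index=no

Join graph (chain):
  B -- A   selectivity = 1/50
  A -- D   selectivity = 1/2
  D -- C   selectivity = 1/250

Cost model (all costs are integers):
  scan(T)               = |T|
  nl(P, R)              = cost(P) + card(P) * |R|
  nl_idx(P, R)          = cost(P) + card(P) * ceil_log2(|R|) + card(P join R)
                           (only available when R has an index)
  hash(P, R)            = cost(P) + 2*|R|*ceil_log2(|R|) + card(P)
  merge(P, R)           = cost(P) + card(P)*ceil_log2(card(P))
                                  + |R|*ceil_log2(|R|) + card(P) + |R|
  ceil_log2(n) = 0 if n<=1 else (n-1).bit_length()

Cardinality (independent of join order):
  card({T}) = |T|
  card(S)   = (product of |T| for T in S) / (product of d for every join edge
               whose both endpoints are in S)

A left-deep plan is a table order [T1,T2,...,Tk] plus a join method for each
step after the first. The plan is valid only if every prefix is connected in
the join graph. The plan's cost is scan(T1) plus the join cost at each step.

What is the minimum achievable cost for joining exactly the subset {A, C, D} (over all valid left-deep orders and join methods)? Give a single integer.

Selinger DP over subsets of {A,C,D}:
  {A}: scan cost=400, card=400
  {D}: scan cost=250, card=250
  {C}: scan cost=120, card=120
  {AD}: card=50000; try (D,hash)→4800, (A,merge)→6500, (D,merge)→6650, (A,hash)→7700, (A,nl_idx)→52500, (A,nl)→100250 …(+1); best=4800 via (D,hash)
  {CD}: card=120; try (C,hash)→2180, (D,merge)→3330, (C,merge)→3460, (D,hash)→4240, (D,nl)→30120, (C,nl)→30250; best=2180 via (C,hash)
  {ACD}: card=24000; try (A,merge)→7140, (A,hash)→9500, (A,nl_idx)→27260, (A,nl)→50180, (C,hash)→56480, (C,merge)→855760 …(+1); best=7140 via (A,merge)

7140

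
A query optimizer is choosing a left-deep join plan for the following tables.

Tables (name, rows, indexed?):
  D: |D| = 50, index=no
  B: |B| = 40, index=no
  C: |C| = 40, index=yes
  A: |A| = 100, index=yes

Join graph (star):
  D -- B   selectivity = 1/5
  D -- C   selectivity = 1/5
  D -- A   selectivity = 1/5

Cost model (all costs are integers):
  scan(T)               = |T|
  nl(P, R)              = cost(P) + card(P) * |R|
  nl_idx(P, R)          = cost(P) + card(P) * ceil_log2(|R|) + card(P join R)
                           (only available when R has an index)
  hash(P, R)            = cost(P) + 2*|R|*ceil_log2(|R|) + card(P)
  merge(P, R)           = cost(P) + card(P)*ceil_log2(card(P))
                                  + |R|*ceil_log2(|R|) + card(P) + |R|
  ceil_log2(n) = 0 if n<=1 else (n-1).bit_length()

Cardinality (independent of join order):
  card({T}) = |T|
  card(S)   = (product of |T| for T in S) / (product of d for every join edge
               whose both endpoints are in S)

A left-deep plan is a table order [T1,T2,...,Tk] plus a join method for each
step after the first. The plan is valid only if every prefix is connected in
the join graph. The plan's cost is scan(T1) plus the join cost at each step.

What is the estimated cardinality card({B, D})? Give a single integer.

Tables in S: B(40), D(50)
Edges inside S: D-B(d=5)
numerator = 40 * 50 = 2000
denominator = 5 = 5
card(S) = 2000 / 5 = 400

400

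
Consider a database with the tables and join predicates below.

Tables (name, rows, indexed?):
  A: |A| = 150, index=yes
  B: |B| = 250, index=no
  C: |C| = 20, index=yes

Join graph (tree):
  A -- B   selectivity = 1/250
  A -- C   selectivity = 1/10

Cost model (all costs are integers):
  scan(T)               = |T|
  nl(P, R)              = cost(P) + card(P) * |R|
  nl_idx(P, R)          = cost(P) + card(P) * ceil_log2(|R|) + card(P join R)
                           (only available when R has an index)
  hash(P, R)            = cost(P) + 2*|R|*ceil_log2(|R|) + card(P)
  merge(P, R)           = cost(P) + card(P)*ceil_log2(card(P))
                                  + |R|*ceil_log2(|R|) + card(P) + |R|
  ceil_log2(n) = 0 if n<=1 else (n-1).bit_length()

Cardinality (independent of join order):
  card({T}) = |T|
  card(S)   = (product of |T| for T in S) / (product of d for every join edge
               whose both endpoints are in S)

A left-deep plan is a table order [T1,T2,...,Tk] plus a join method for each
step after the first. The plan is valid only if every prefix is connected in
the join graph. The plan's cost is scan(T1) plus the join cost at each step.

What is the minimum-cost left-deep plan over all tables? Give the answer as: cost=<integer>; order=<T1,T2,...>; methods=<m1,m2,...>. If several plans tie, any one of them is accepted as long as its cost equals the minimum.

Selinger DP (subsets sized 1..n):
  {A}: scan cost=150, card=150
  {B}: scan cost=250, card=250
  {C}: scan cost=20, card=20
  {AB}: card=150; try (A,nl_idx)→2400, (A,hash)→2900, (B,merge)→3750, (A,merge)→3850, (B,hash)→4300, (B,nl)→37650 …(+1); best=2400 via (A,nl_idx)
  {AC}: card=300; try (A,nl_idx)→480, (C,hash)→500, (C,nl_idx)→1200, (A,merge)→1490, (C,merge)→1620, (A,hash)→2440 …(+2); best=480 via (A,nl_idx)
  {ABC}: card=300; try (C,hash)→2750, (C,nl_idx)→3450, (C,merge)→3870, (B,hash)→4780, (C,nl)→5400, (B,merge)→5730 …(+1); best=2750 via (C,hash)

cost=2750; order=B,A,C; methods=nl_idx,hash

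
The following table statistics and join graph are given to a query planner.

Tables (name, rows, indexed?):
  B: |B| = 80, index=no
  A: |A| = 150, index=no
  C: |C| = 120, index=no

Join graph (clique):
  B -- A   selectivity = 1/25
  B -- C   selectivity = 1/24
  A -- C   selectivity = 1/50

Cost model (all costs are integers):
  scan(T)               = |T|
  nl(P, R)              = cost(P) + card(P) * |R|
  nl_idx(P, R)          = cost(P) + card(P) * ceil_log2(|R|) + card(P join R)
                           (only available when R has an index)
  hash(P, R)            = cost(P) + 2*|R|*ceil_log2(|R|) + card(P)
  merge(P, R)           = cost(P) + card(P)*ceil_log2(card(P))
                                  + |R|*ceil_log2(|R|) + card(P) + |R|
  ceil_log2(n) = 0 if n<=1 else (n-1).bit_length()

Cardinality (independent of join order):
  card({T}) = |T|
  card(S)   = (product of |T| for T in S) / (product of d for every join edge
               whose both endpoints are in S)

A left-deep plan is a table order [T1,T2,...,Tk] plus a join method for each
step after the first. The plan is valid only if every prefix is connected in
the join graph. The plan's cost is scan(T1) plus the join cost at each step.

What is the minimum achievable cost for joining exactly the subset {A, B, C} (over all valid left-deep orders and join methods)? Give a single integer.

3460

Selinger DP over subsets of {A,B,C}:
  {B}: scan cost=80, card=80
  {A}: scan cost=150, card=150
  {C}: scan cost=120, card=120
  {AB}: card=480; try (B,hash)→1420, (A,merge)→2070, (B,merge)→2140, (A,hash)→2560, (A,nl)→12080, (B,nl)→12150; best=1420 via (B,hash)
  {BC}: card=400; try (B,hash)→1360, (C,merge)→1680, (B,merge)→1720, (C,hash)→1840, (C,nl)→9680, (B,nl)→9720; best=1360 via (B,hash)
  {AC}: card=360; try (C,hash)→1980, (A,merge)→2430, (C,merge)→2460, (A,hash)→2640, (A,nl)→18120, (C,nl)→18150; best=1980 via (C,hash)
  {ABC}: card=48; try (B,hash)→3460, (C,hash)→3580, (A,hash)→4160, (B,merge)→6220, (A,merge)→6710, (C,merge)→7180 …(+3); best=3460 via (B,hash)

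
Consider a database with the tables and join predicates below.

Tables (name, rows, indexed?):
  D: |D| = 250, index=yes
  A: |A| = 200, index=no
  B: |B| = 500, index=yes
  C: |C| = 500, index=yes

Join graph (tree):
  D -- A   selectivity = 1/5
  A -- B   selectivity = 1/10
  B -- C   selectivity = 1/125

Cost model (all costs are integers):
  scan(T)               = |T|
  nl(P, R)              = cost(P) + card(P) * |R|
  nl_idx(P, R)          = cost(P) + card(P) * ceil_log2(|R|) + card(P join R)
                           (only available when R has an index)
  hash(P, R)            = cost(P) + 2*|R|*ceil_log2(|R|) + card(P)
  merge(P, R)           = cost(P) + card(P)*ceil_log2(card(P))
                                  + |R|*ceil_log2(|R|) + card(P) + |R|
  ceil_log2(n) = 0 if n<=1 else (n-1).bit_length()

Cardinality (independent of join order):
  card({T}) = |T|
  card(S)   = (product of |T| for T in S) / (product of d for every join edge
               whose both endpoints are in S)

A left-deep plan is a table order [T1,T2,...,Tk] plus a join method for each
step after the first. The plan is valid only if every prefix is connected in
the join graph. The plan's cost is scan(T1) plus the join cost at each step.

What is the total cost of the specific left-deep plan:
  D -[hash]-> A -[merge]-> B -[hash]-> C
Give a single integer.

667700

step 1: scan D: cost=250, card=250
step 2: join A via hash
    card(P join A) = 250*200/(5) = 10000
    cost = 250 + 2*200*8 + 250 = 3700
step 3: join B via merge
    card(P join B) = 10000*500/(10) = 500000
    cost = 3700 + 10000*14 + 500*9 + 10000 + 500 = 158700
step 4: join C via hash
    card(P join C) = 500000*500/(125) = 2000000
    cost = 158700 + 2*500*9 + 500000 = 667700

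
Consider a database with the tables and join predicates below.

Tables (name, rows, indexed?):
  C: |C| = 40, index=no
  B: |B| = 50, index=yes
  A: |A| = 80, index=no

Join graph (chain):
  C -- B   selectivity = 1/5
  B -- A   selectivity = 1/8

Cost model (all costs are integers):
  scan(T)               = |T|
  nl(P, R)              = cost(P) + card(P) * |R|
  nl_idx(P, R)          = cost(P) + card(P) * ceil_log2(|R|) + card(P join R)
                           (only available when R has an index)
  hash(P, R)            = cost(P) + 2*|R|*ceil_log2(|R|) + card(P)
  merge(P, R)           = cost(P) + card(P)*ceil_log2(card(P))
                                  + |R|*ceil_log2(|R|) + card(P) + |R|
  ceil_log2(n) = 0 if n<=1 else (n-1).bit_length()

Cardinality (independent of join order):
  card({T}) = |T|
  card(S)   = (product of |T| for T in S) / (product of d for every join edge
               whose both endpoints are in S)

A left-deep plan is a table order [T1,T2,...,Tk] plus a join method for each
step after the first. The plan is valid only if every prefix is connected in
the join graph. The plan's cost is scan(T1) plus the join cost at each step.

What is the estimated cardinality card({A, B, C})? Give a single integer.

4000

Tables in S: A(80), B(50), C(40)
Edges inside S: C-B(d=5), B-A(d=8)
numerator = 80 * 50 * 40 = 160000
denominator = 5 * 8 = 40
card(S) = 160000 / 40 = 4000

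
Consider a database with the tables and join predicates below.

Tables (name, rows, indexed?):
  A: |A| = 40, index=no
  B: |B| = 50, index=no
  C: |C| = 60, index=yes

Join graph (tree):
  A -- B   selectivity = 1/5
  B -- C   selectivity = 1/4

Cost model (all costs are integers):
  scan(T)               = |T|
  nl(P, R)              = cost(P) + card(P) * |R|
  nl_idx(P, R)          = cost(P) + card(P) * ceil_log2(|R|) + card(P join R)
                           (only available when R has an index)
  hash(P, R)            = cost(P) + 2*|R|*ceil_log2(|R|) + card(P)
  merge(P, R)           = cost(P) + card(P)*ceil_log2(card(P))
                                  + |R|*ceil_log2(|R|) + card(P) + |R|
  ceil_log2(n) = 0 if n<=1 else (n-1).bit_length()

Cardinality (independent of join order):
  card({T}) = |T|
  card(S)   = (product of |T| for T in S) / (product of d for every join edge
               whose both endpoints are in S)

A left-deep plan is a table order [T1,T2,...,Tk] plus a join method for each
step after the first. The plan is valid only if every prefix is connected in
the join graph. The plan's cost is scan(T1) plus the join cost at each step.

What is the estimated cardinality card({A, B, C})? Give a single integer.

Tables in S: A(40), B(50), C(60)
Edges inside S: A-B(d=5), B-C(d=4)
numerator = 40 * 50 * 60 = 120000
denominator = 5 * 4 = 20
card(S) = 120000 / 20 = 6000

6000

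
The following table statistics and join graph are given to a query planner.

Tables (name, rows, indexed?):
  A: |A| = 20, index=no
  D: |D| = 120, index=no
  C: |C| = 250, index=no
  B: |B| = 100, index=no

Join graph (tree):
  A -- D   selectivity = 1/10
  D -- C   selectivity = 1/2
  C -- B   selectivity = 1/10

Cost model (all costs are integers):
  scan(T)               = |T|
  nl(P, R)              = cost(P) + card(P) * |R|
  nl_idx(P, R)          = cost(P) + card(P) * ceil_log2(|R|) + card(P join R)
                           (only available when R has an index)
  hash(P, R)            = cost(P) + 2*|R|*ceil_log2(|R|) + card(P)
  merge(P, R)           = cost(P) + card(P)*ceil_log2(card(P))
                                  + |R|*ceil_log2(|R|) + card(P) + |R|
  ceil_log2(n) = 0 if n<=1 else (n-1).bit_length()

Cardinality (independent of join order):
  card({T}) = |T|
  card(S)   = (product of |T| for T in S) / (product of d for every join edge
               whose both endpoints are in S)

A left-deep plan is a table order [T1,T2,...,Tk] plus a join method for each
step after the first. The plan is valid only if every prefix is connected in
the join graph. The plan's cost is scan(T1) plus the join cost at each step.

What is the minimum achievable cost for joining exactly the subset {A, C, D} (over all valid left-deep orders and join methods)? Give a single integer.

Selinger DP over subsets of {A,C,D}:
  {A}: scan cost=20, card=20
  {D}: scan cost=120, card=120
  {C}: scan cost=250, card=250
  {AD}: card=240; try (A,hash)→440, (D,merge)→1100, (A,merge)→1200, (D,hash)→1720, (D,nl)→2420, (A,nl)→2520; best=440 via (A,hash)
  {CD}: card=15000; try (D,hash)→2180, (C,merge)→3330, (D,merge)→3460, (C,hash)→4240, (C,nl)→30120, (D,nl)→30250; best=2180 via (D,hash)
  {ACD}: card=30000; try (C,hash)→4680, (C,merge)→4850, (A,hash)→17380, (C,nl)→60440, (A,merge)→227300, (A,nl)→302180; best=4680 via (C,hash)

4680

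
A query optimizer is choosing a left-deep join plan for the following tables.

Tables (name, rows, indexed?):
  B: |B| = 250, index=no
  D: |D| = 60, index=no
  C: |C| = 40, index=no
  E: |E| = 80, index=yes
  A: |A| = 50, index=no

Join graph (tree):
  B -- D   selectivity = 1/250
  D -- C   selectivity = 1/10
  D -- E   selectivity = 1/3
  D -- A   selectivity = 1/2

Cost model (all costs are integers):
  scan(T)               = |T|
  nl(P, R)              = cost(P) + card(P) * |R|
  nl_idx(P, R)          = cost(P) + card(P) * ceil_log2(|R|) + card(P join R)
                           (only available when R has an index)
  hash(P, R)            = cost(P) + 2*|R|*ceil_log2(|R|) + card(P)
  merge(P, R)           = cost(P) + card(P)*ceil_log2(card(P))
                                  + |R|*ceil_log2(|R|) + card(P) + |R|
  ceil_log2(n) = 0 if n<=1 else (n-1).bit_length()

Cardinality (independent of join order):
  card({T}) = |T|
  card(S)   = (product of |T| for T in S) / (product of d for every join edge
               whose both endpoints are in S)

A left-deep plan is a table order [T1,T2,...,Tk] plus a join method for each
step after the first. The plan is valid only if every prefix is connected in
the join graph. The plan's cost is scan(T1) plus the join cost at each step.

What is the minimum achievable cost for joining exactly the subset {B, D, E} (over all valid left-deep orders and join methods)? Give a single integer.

2280

Selinger DP over subsets of {B,D,E}:
  {B}: scan cost=250, card=250
  {D}: scan cost=60, card=60
  {E}: scan cost=80, card=80
  {BD}: card=60; try (D,hash)→1220, (B,merge)→2730, (D,merge)→2920, (B,hash)→4120, (B,nl)→15060, (D,nl)→15250; best=1220 via (D,hash)
  {DE}: card=1600; try (D,hash)→880, (E,merge)→1120, (D,merge)→1140, (E,hash)→1240, (E,nl_idx)→2080, (E,nl)→4860 …(+1); best=880 via (D,hash)
  {BDE}: card=1600; try (E,merge)→2280, (E,hash)→2400, (E,nl_idx)→3240, (E,nl)→6020, (B,hash)→6480, (B,merge)→22330 …(+1); best=2280 via (E,merge)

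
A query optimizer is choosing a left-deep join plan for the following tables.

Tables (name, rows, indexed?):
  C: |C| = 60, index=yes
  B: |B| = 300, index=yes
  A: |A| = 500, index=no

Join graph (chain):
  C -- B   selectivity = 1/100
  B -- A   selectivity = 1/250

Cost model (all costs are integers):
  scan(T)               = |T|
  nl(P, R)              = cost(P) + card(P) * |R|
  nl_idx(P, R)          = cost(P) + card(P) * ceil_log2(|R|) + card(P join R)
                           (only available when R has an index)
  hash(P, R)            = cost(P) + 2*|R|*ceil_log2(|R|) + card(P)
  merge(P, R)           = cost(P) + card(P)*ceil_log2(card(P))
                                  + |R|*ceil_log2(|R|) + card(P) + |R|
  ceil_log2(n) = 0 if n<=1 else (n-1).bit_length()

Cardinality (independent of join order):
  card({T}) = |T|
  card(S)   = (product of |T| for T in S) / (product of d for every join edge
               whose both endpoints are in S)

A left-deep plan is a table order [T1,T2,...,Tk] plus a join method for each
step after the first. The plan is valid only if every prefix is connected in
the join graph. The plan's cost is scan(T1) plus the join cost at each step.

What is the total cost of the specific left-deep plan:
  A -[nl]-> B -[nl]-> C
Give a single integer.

step 1: scan A: cost=500, card=500
step 2: join B via nl
    card(P join B) = 500*300/(250) = 600
    cost = 500 + 500*300 = 150500
step 3: join C via nl
    card(P join C) = 600*60/(100) = 360
    cost = 150500 + 600*60 = 186500

186500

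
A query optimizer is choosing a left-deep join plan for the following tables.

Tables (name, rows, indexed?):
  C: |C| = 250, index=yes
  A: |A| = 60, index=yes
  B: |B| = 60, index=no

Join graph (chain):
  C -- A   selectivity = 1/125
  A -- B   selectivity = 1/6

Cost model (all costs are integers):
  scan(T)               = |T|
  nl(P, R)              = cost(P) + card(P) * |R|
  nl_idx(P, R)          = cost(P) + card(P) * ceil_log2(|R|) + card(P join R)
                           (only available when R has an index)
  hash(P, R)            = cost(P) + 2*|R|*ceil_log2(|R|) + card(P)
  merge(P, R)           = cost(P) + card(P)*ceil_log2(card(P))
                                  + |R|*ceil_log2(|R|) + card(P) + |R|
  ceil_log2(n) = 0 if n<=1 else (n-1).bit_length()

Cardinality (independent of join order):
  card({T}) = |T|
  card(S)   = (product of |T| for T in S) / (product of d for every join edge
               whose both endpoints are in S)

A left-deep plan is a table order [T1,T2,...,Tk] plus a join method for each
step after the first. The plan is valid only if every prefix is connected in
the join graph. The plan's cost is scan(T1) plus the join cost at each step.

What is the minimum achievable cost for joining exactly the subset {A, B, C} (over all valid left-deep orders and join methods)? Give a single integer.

Selinger DP over subsets of {A,B,C}:
  {C}: scan cost=250, card=250
  {A}: scan cost=60, card=60
  {B}: scan cost=60, card=60
  {AC}: card=120; try (C,nl_idx)→660, (A,hash)→1220, (A,nl_idx)→1870, (C,merge)→2730, (A,merge)→2920, (C,hash)→4120 …(+2); best=660 via (C,nl_idx)
  {AB}: card=600; try (B,hash)→840, (A,hash)→840, (B,merge)→900, (A,merge)→900, (A,nl_idx)→1020, (B,nl)→3660 …(+1); best=840 via (B,hash)
  {ABC}: card=1200; try (B,hash)→1500, (B,merge)→2040, (C,hash)→5440, (C,nl_idx)→6840, (B,nl)→7860, (C,merge)→9690 …(+1); best=1500 via (B,hash)

1500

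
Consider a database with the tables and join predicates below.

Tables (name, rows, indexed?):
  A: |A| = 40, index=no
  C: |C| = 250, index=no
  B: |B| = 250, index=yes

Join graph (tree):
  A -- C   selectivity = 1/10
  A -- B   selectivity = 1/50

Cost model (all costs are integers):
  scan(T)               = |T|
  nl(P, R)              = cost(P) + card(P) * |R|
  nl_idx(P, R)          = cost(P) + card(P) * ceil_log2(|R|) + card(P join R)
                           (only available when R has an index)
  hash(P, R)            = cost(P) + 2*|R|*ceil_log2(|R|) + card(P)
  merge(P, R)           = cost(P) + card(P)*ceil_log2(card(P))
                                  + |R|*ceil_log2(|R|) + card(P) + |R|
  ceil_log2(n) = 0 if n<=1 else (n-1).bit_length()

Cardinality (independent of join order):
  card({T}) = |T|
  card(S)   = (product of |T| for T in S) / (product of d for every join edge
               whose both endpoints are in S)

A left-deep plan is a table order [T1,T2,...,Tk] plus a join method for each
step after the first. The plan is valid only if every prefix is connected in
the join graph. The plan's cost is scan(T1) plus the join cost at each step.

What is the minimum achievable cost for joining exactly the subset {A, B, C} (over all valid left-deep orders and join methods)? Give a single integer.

Selinger DP over subsets of {A,B,C}:
  {A}: scan cost=40, card=40
  {C}: scan cost=250, card=250
  {B}: scan cost=250, card=250
  {AC}: card=1000; try (A,hash)→980, (C,merge)→2570, (A,merge)→2780, (C,hash)→4080, (C,nl)→10040, (A,nl)→10250; best=980 via (A,hash)
  {AB}: card=200; try (B,nl_idx)→560, (A,hash)→980, (B,merge)→2570, (A,merge)→2780, (B,hash)→4080, (B,nl)→10040 …(+1); best=560 via (B,nl_idx)
  {ABC}: card=5000; try (C,merge)→4610, (C,hash)→4760, (B,hash)→5980, (B,nl_idx)→13980, (B,merge)→14230, (C,nl)→50560 …(+1); best=4610 via (C,merge)

4610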